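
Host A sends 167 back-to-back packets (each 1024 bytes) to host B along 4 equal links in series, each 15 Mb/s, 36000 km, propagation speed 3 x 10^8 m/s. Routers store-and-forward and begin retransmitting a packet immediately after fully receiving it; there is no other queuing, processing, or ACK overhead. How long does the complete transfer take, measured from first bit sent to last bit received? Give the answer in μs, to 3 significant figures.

Per-hop transmission t_tx = L/R = 8192/15000000 = 546.133 μs.
Per-hop propagation t_prop = 36000000/300000000 = 120000 μs.
Pipeline fill: first packet needs 4·t_tx to clear all hops; remaining 166 packets each add one t_tx.
Total = (4+167-1)·t_tx + 4·t_prop = 170·546.133 + 4·120000 = 573000 μs.

573000 μs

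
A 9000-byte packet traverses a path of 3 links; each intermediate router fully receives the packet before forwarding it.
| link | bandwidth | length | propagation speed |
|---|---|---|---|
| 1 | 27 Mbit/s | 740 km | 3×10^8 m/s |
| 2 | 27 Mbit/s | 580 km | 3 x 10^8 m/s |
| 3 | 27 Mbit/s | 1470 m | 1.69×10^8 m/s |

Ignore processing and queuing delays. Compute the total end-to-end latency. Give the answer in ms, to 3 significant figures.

L = 9000 × 8 = 72000 bits.
Transmission delay per hop = L/R = 72000/27000000 = 2.66667 ms; 3 hops → 8 ms.
Propagation delays (d/s per hop): 2.46667, 1.93333, 0.00869822 ms; sum = 4.4087 ms.
End-to-end = 12.4 ms.

12.4 ms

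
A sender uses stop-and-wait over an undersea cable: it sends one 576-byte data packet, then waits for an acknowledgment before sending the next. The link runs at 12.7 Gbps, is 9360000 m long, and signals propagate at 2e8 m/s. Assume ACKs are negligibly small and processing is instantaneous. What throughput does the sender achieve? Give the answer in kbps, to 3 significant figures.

t_tx = L/R = 4608/12700000000 = 3.62835e-07 s.
t_prop = 9360000/200000000 = 0.0468 s; RTT = 0.0936 s.
Cycle = t_tx + RTT = 0.0936004 s.
Throughput = L / cycle = 4608 / 0.0936004 = 49.2 kbps.

49.2 kbps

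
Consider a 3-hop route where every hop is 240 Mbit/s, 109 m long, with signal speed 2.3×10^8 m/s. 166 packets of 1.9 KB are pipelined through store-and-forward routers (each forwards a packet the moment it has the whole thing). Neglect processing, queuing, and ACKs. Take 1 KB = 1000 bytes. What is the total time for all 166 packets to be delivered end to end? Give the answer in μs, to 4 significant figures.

10640 μs

Per-hop transmission t_tx = L/R = 15200/240000000 = 63.3333 μs.
Per-hop propagation t_prop = 109/2.3e+08 = 0.473913 μs.
Pipeline fill: first packet needs 3·t_tx to clear all hops; remaining 165 packets each add one t_tx.
Total = (3+166-1)·t_tx + 3·t_prop = 168·63.3333 + 3·0.473913 = 10640 μs.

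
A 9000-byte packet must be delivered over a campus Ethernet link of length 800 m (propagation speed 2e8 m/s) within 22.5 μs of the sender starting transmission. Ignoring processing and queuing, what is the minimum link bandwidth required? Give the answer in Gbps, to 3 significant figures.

3.89 Gbps

L = 72000 bits.
Propagation delay = 800 / 200000000 = 4 μs.
Transmission budget = 22.5 − 4 = 18.5 μs.
R ≥ L / t_tx = 72000 bits / 1.85e-05 s = 3.89 Gbps.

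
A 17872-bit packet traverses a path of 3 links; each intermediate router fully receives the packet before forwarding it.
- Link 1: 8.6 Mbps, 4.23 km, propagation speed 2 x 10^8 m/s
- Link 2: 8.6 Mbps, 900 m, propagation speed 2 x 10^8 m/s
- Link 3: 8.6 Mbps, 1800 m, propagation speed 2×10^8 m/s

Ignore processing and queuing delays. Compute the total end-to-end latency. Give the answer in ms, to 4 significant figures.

6.269 ms

Transmission delay per hop = L/R = 17872/8600000 = 2.07814 ms; 3 hops → 6.23442 ms.
Propagation delays (d/s per hop): 0.02115, 0.0045, 0.009 ms; sum = 0.03465 ms.
End-to-end = 6.269 ms.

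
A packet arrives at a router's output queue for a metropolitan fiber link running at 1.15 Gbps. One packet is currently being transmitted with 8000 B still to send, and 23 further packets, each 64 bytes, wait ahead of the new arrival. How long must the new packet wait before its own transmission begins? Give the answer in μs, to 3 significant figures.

Each queued packet: L/R = 512/1150000000 = 0.445217 μs.
23 queued → 10.24 μs.
Plus remaining 64000 bits of current packet: 55.6522 μs.
Queuing delay = 65.9 μs.

65.9 μs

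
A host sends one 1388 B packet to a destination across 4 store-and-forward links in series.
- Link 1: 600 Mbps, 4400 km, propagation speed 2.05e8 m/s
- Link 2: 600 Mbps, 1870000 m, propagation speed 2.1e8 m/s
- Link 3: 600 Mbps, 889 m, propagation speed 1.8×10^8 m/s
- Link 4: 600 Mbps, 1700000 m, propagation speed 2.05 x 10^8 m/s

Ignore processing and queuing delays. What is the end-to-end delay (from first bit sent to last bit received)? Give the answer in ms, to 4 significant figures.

38.74 ms

L = 1388 × 8 = 11104 bits.
Transmission delay per hop = L/R = 11104/600000000 = 0.0185067 ms; 4 hops → 0.0740267 ms.
Propagation delays (d/s per hop): 21.4634, 8.90476, 0.00493889, 8.29268 ms; sum = 38.6658 ms.
End-to-end = 38.74 ms.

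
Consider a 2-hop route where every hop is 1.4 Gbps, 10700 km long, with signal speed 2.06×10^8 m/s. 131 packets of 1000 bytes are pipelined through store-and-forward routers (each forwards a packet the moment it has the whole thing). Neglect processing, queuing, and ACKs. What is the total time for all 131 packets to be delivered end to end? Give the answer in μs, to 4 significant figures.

104600 μs

Per-hop transmission t_tx = L/R = 8000/1400000000 = 5.71429 μs.
Per-hop propagation t_prop = 10700000/206000000 = 51941.7 μs.
Pipeline fill: first packet needs 2·t_tx to clear all hops; remaining 130 packets each add one t_tx.
Total = (2+131-1)·t_tx + 2·t_prop = 132·5.71429 + 2·51941.7 = 104600 μs.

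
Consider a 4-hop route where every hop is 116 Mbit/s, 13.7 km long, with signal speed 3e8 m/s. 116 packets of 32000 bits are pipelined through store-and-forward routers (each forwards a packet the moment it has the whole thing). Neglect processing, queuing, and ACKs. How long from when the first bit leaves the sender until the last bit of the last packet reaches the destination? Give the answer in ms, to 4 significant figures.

33.01 ms

Per-hop transmission t_tx = L/R = 32000/116000000 = 0.275862 ms.
Per-hop propagation t_prop = 13700/300000000 = 0.0456667 ms.
Pipeline fill: first packet needs 4·t_tx to clear all hops; remaining 115 packets each add one t_tx.
Total = (4+116-1)·t_tx + 4·t_prop = 119·0.275862 + 4·0.0456667 = 33.01 ms.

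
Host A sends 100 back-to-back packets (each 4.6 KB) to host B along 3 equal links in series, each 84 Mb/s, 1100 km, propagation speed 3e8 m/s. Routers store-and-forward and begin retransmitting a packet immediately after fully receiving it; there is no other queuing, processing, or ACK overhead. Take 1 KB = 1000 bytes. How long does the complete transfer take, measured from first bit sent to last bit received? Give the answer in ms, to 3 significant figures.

Per-hop transmission t_tx = L/R = 36800/84000000 = 0.438095 ms.
Per-hop propagation t_prop = 1100000/300000000 = 3.66667 ms.
Pipeline fill: first packet needs 3·t_tx to clear all hops; remaining 99 packets each add one t_tx.
Total = (3+100-1)·t_tx + 3·t_prop = 102·0.438095 + 3·3.66667 = 55.7 ms.

55.7 ms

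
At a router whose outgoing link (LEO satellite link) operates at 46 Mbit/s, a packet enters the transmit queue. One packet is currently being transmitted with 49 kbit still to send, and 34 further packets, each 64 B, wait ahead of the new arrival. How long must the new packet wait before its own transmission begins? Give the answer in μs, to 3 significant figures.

1440 μs

Each queued packet: L/R = 512/46000000 = 11.1304 μs.
34 queued → 378.435 μs.
Plus remaining 49000 bits of current packet: 1065.22 μs.
Queuing delay = 1440 μs.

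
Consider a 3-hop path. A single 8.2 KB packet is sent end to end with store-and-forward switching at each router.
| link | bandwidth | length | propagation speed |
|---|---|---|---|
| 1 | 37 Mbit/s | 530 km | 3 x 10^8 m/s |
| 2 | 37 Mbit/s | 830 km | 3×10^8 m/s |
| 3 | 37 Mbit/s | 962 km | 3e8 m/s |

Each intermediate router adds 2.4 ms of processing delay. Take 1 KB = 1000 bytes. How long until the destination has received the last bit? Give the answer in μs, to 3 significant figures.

L = 65600 bits.
Transmission delay per hop = L/R = 65600/37000000 = 1772.97 μs; 3 hops → 5318.92 μs.
Propagation delays (d/s per hop): 1766.67, 2766.67, 3206.67 μs; sum = 7740 μs.
Processing at 2 router(s): 2 × 2.4 ms = 4800 μs.
End-to-end = 17900 μs.

17900 μs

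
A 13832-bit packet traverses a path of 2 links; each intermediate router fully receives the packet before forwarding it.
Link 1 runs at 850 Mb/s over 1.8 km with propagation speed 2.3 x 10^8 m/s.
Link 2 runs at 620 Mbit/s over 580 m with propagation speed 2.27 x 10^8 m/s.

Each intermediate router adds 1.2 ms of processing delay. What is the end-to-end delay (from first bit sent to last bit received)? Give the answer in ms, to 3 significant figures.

Transmission delays (L/R per hop): 0.0162729, 0.0223097 ms; sum = 0.0385826 ms.
Propagation delays (d/s per hop): 0.00782609, 0.00255507 ms; sum = 0.0103812 ms.
Processing at 1 router(s): 1 × 1.2 ms = 1.2 ms.
End-to-end = 1.25 ms.

1.25 ms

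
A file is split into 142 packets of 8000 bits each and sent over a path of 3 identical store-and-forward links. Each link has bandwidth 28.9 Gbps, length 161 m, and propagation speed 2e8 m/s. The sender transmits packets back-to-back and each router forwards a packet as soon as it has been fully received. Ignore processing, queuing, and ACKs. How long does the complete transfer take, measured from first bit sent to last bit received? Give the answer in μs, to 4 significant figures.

42.28 μs

Per-hop transmission t_tx = L/R = 8000/28900000000 = 0.276817 μs.
Per-hop propagation t_prop = 161/200000000 = 0.805 μs.
Pipeline fill: first packet needs 3·t_tx to clear all hops; remaining 141 packets each add one t_tx.
Total = (3+142-1)·t_tx + 3·t_prop = 144·0.276817 + 3·0.805 = 42.28 μs.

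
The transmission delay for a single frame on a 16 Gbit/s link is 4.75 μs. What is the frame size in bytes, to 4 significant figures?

9500 bytes

L = R × t_tx = 16000000000 b/s × 4.75e-06 s = 76000 bits.
In bytes: 76000 / 8 = 9500 bytes.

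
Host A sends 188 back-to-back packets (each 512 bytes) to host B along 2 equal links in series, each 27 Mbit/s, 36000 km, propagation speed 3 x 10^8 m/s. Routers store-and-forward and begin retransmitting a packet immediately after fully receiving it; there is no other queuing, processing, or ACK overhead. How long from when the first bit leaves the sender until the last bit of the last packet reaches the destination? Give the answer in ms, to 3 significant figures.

269 ms

Per-hop transmission t_tx = L/R = 4096/27000000 = 0.151704 ms.
Per-hop propagation t_prop = 36000000/300000000 = 120 ms.
Pipeline fill: first packet needs 2·t_tx to clear all hops; remaining 187 packets each add one t_tx.
Total = (2+188-1)·t_tx + 2·t_prop = 189·0.151704 + 2·120 = 269 ms.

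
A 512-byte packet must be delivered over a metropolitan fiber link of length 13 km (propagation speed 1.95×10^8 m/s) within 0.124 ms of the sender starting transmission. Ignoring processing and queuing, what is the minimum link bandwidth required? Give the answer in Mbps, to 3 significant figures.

L = 4096 bits.
Propagation delay = 13000 / 195000000 = 0.0666667 ms.
Transmission budget = 0.124 − 0.0666667 = 0.0573333 ms.
R ≥ L / t_tx = 4096 bits / 5.73333e-05 s = 71.4 Mbps.

71.4 Mbps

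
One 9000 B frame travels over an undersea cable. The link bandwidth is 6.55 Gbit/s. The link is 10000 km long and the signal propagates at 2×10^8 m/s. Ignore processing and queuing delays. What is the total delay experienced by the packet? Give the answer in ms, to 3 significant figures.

L = 9000 × 8 = 72000 bits.
Transmission delay = L/R = 72000 / 6550000000 = 0.0109924 ms.
Propagation delay = d/s = 10000000 m / 200000000 m/s = 50 ms.
Total = 50.0 ms.

50.0 ms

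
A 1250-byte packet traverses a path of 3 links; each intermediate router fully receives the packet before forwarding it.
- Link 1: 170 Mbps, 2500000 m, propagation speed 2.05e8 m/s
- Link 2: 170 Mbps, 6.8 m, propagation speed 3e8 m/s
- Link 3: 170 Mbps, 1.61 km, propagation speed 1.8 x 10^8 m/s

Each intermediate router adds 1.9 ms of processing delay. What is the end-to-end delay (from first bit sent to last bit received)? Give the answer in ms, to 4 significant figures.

16.18 ms

L = 1250 × 8 = 10000 bits.
Transmission delay per hop = L/R = 10000/170000000 = 0.0588235 ms; 3 hops → 0.176471 ms.
Propagation delays (d/s per hop): 12.1951, 2.26667e-05, 0.00894444 ms; sum = 12.2041 ms.
Processing at 2 router(s): 2 × 1.9 ms = 3.8 ms.
End-to-end = 16.18 ms.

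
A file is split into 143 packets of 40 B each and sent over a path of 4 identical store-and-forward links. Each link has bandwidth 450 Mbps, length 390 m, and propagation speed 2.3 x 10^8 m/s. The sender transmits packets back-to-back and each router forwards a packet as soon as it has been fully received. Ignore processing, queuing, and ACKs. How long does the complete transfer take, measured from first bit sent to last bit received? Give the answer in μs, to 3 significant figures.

Per-hop transmission t_tx = L/R = 320/450000000 = 0.711111 μs.
Per-hop propagation t_prop = 390/2.3e+08 = 1.69565 μs.
Pipeline fill: first packet needs 4·t_tx to clear all hops; remaining 142 packets each add one t_tx.
Total = (4+143-1)·t_tx + 4·t_prop = 146·0.711111 + 4·1.69565 = 111 μs.

111 μs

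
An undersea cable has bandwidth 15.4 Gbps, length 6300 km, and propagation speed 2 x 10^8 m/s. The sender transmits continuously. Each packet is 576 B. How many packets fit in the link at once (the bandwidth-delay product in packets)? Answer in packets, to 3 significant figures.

Propagation delay = 6300000 / 200000000 = 0.0315 s.
BDP = R × t_prop = 15400000000 × 0.0315 = 485100000 bits.
In packets of 4608 bits: 105000 packets.

105000 packets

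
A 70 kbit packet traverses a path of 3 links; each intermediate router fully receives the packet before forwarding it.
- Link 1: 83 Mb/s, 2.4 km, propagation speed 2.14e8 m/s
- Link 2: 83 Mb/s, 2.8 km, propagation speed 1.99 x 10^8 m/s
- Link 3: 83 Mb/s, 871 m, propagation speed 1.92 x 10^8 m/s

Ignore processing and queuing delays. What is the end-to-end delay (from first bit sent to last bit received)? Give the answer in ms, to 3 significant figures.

L = 70000 bits.
Transmission delay per hop = L/R = 70000/83000000 = 0.843373 ms; 3 hops → 2.53012 ms.
Propagation delays (d/s per hop): 0.011215, 0.0140704, 0.00453646 ms; sum = 0.0298218 ms.
End-to-end = 2.56 ms.

2.56 ms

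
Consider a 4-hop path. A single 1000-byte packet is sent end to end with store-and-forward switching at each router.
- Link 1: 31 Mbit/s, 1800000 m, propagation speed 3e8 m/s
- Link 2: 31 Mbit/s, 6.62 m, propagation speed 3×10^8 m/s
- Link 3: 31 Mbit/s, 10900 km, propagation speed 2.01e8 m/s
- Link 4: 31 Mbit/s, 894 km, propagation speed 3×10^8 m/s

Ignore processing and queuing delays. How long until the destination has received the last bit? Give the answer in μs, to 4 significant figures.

L = 1000 × 8 = 8000 bits.
Transmission delay per hop = L/R = 8000/31000000 = 258.065 μs; 4 hops → 1032.26 μs.
Propagation delays (d/s per hop): 6000, 0.0220667, 54228.9, 2980 μs; sum = 63208.9 μs.
End-to-end = 64240 μs.

64240 μs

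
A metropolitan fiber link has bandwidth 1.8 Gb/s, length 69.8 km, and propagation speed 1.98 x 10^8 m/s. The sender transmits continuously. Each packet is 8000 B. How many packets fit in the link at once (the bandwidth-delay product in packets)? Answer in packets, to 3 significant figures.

9.91 packets

Propagation delay = 69800 / 198000000 = 0.000352525 s.
BDP = R × t_prop = 1800000000 × 0.000352525 = 634545 bits.
In packets of 64000 bits: 9.91 packets.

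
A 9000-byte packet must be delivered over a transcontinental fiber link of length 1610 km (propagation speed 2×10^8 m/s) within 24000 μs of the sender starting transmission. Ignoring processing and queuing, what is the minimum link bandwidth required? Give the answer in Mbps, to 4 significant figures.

4.514 Mbps

L = 72000 bits.
Propagation delay = 1610000 / 200000000 = 8050 μs.
Transmission budget = 24000 − 8050 = 15950 μs.
R ≥ L / t_tx = 72000 bits / 0.01595 s = 4.514 Mbps.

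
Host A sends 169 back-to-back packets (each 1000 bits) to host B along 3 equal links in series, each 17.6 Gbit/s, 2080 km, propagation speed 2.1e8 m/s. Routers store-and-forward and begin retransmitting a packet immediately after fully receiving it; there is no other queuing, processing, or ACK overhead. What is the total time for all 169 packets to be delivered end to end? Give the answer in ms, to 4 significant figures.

Per-hop transmission t_tx = L/R = 1000/17600000000 = 5.68182e-05 ms.
Per-hop propagation t_prop = 2080000/210000000 = 9.90476 ms.
Pipeline fill: first packet needs 3·t_tx to clear all hops; remaining 168 packets each add one t_tx.
Total = (3+169-1)·t_tx + 3·t_prop = 171·5.68182e-05 + 3·9.90476 = 29.72 ms.

29.72 ms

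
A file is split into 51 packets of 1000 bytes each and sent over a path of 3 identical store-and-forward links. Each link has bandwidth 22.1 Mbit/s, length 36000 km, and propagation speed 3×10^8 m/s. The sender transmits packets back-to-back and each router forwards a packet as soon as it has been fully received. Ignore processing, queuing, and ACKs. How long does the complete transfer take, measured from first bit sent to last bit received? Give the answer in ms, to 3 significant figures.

379 ms

Per-hop transmission t_tx = L/R = 8000/22100000 = 0.361991 ms.
Per-hop propagation t_prop = 36000000/300000000 = 120 ms.
Pipeline fill: first packet needs 3·t_tx to clear all hops; remaining 50 packets each add one t_tx.
Total = (3+51-1)·t_tx + 3·t_prop = 53·0.361991 + 3·120 = 379 ms.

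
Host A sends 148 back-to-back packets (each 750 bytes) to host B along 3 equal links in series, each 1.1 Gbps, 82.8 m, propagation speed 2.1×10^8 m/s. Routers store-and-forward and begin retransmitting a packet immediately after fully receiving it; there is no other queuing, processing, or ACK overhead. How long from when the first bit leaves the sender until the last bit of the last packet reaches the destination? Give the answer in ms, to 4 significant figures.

0.8194 ms

Per-hop transmission t_tx = L/R = 6000/1100000000 = 0.00545455 ms.
Per-hop propagation t_prop = 82.8/210000000 = 0.000394286 ms.
Pipeline fill: first packet needs 3·t_tx to clear all hops; remaining 147 packets each add one t_tx.
Total = (3+148-1)·t_tx + 3·t_prop = 150·0.00545455 + 3·0.000394286 = 0.8194 ms.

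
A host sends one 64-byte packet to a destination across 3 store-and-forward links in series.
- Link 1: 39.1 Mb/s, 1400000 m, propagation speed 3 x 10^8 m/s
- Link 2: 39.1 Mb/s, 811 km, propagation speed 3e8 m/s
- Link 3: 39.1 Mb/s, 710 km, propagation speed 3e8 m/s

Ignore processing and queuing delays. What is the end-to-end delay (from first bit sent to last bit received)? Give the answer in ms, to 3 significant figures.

L = 64 × 8 = 512 bits.
Transmission delay per hop = L/R = 512/39100000 = 0.0130946 ms; 3 hops → 0.0392839 ms.
Propagation delays (d/s per hop): 4.66667, 2.70333, 2.36667 ms; sum = 9.73667 ms.
End-to-end = 9.78 ms.

9.78 ms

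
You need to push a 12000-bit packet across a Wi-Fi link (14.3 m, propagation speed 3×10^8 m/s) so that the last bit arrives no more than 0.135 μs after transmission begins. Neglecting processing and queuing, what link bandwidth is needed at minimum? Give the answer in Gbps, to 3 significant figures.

137 Gbps

Propagation delay = 14.3 / 300000000 = 0.0476667 μs.
Transmission budget = 0.135 − 0.0476667 = 0.0873333 μs.
R ≥ L / t_tx = 12000 bits / 8.73333e-08 s = 137 Gbps.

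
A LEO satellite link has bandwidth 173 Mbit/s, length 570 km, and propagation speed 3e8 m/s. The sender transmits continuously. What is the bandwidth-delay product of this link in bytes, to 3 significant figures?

41100 bytes

Propagation delay = 570000 / 300000000 = 0.0019 s.
BDP = R × t_prop = 173000000 × 0.0019 = 328700 bits.
In bytes: 328700/8 = 41100 bytes.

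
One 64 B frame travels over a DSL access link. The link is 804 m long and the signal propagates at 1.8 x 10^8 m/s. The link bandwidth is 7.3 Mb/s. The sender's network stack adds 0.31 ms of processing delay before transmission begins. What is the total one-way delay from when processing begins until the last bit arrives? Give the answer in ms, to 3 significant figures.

0.385 ms

L = 64 × 8 = 512 bits.
Transmission delay = L/R = 512 / 7300000 = 0.070137 ms.
Propagation delay = d/s = 804 m / 180000000 m/s = 0.00446667 ms.
Plus processing delay 0.31 ms = 0.31 ms.
Total = 0.385 ms.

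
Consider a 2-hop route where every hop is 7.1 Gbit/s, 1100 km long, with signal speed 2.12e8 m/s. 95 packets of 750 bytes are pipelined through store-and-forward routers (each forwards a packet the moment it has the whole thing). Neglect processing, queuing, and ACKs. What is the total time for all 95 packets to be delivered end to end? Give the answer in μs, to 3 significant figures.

10500 μs

Per-hop transmission t_tx = L/R = 6000/7100000000 = 0.84507 μs.
Per-hop propagation t_prop = 1100000/212000000 = 5188.68 μs.
Pipeline fill: first packet needs 2·t_tx to clear all hops; remaining 94 packets each add one t_tx.
Total = (2+95-1)·t_tx + 2·t_prop = 96·0.84507 + 2·5188.68 = 10500 μs.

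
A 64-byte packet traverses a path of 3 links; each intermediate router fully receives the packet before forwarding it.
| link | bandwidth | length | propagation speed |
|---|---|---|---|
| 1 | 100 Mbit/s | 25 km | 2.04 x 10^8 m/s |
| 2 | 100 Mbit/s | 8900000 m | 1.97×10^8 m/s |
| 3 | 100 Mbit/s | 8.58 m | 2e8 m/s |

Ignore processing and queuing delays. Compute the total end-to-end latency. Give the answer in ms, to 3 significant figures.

45.3 ms

L = 64 × 8 = 512 bits.
Transmission delay per hop = L/R = 512/100000000 = 0.00512 ms; 3 hops → 0.01536 ms.
Propagation delays (d/s per hop): 0.122549, 45.1777, 4.29e-05 ms; sum = 45.3003 ms.
End-to-end = 45.3 ms.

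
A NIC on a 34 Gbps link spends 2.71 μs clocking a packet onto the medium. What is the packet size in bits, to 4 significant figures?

L = R × t_tx = 34000000000 b/s × 2.71e-06 s = 92140 bits.

92140 bits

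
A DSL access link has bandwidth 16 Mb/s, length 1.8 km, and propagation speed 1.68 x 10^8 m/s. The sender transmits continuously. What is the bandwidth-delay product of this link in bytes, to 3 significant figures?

21.4 bytes

Propagation delay = 1800 / 168000000 = 1.07143e-05 s.
BDP = R × t_prop = 16000000 × 1.07143e-05 = 171.429 bits.
In bytes: 171.429/8 = 21.4 bytes.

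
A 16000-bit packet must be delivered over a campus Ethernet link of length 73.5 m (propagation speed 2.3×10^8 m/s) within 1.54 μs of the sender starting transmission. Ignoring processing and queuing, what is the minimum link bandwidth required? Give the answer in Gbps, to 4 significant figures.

Propagation delay = 73.5 / 2.3e+08 = 0.319565 μs.
Transmission budget = 1.54 − 0.319565 = 1.22043 μs.
R ≥ L / t_tx = 16000 bits / 1.22043e-06 s = 13.11 Gbps.

13.11 Gbps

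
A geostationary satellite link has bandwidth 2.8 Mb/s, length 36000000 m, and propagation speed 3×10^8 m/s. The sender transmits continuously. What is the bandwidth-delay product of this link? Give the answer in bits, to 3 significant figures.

Propagation delay = 36000000 / 300000000 = 0.12 s.
BDP = R × t_prop = 2800000 × 0.12 = 336000 bits.

336000 bits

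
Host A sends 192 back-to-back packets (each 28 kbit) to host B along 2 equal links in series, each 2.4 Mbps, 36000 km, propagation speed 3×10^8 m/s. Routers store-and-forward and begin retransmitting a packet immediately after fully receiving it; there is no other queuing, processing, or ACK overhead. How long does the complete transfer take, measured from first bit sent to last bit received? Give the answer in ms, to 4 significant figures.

Per-hop transmission t_tx = L/R = 28000/2400000 = 11.6667 ms.
Per-hop propagation t_prop = 36000000/300000000 = 120 ms.
Pipeline fill: first packet needs 2·t_tx to clear all hops; remaining 191 packets each add one t_tx.
Total = (2+192-1)·t_tx + 2·t_prop = 193·11.6667 + 2·120 = 2492 ms.

2492 ms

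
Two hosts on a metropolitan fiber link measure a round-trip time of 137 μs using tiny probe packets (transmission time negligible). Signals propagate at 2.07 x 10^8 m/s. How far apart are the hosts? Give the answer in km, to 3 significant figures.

One-way propagation = RTT/2 = 68.5 μs.
d = s × t = 2.07e+08 × 6.85e-05 = 14.2 km.

14.2 km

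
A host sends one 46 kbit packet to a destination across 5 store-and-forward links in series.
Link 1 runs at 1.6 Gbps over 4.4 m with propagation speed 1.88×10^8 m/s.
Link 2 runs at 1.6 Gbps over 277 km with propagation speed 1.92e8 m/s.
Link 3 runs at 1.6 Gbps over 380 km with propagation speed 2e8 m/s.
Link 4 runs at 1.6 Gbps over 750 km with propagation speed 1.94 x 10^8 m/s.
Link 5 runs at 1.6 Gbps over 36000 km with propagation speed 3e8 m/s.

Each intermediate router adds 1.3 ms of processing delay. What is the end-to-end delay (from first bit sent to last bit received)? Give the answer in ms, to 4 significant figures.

132.6 ms

L = 46000 bits.
Transmission delay per hop = L/R = 46000/1600000000 = 0.02875 ms; 5 hops → 0.14375 ms.
Propagation delays (d/s per hop): 2.34043e-05, 1.44271, 1.9, 3.86598, 120 ms; sum = 127.209 ms.
Processing at 4 router(s): 4 × 1.3 ms = 5.2 ms.
End-to-end = 132.6 ms.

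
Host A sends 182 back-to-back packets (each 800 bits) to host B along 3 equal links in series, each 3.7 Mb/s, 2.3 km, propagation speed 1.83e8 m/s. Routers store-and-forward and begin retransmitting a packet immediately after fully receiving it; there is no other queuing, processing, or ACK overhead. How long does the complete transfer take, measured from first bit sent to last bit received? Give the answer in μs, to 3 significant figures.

Per-hop transmission t_tx = L/R = 800/3700000 = 216.216 μs.
Per-hop propagation t_prop = 2300/183000000 = 12.5683 μs.
Pipeline fill: first packet needs 3·t_tx to clear all hops; remaining 181 packets each add one t_tx.
Total = (3+182-1)·t_tx + 3·t_prop = 184·216.216 + 3·12.5683 = 39800 μs.

39800 μs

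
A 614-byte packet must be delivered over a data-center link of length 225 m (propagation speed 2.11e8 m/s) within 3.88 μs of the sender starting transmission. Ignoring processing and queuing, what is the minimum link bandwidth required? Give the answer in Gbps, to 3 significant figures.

1.75 Gbps

L = 4912 bits.
Propagation delay = 225 / 211000000 = 1.06635 μs.
Transmission budget = 3.88 − 1.06635 = 2.81365 μs.
R ≥ L / t_tx = 4912 bits / 2.81365e-06 s = 1.75 Gbps.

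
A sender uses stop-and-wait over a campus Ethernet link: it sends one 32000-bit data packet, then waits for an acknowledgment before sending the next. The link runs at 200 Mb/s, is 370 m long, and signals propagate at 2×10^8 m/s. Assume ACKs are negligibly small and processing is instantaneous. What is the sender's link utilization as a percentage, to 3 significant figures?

97.7 %

t_tx = L/R = 32000/200000000 = 0.00016 s.
t_prop = 370/200000000 = 1.85e-06 s; RTT = 3.7e-06 s.
Cycle = t_tx + RTT = 0.0001637 s.
Utilization = t_tx / cycle = 0.00016/0.0001637 = 97.7 %.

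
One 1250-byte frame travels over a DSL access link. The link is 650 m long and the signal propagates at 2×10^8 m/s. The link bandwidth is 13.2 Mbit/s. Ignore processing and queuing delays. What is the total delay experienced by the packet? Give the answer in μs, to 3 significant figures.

761 μs

L = 1250 × 8 = 10000 bits.
Transmission delay = L/R = 10000 / 13200000 = 757.576 μs.
Propagation delay = d/s = 650 m / 200000000 m/s = 3.25 μs.
Total = 761 μs.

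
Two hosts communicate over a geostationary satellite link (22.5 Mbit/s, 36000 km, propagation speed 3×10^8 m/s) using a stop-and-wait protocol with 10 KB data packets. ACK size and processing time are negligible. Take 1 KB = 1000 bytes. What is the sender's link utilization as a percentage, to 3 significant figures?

t_tx = L/R = 80000/22500000 = 0.00355556 s.
t_prop = 36000000/300000000 = 0.12 s; RTT = 0.24 s.
Cycle = t_tx + RTT = 0.243556 s.
Utilization = t_tx / cycle = 0.00355556/0.243556 = 1.46 %.

1.46 %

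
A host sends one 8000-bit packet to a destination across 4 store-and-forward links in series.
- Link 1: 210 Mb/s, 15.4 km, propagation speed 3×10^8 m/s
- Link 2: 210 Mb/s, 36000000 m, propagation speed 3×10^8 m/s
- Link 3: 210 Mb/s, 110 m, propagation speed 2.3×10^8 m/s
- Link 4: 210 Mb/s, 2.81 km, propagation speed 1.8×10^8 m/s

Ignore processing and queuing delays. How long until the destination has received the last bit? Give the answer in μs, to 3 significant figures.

120000 μs

Transmission delay per hop = L/R = 8000/210000000 = 38.0952 μs; 4 hops → 152.381 μs.
Propagation delays (d/s per hop): 51.3333, 120000, 0.478261, 15.6111 μs; sum = 120067 μs.
End-to-end = 120000 μs.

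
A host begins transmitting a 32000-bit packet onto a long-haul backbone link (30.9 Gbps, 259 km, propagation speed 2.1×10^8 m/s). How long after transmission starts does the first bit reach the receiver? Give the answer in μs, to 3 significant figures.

1230 μs

First bit experiences only propagation delay: d/s = 259000/210000000 = 1230 μs.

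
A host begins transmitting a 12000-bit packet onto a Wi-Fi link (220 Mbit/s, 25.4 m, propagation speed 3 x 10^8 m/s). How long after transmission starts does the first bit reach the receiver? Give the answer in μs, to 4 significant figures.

0.08467 μs

First bit experiences only propagation delay: d/s = 25.4/300000000 = 0.08467 μs.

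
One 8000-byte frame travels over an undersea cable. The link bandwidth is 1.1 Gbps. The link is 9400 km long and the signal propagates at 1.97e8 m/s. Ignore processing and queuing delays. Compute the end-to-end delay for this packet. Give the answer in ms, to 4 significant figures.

47.77 ms

L = 8000 × 8 = 64000 bits.
Transmission delay = L/R = 64000 / 1100000000 = 0.0581818 ms.
Propagation delay = d/s = 9400000 m / 197000000 m/s = 47.7157 ms.
Total = 47.77 ms.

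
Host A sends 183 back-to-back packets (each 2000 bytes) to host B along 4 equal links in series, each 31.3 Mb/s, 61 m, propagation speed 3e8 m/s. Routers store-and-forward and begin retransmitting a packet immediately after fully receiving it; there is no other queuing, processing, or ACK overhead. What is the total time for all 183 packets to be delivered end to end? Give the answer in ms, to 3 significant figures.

95.1 ms

Per-hop transmission t_tx = L/R = 16000/31300000 = 0.511182 ms.
Per-hop propagation t_prop = 61/300000000 = 0.000203333 ms.
Pipeline fill: first packet needs 4·t_tx to clear all hops; remaining 182 packets each add one t_tx.
Total = (4+183-1)·t_tx + 4·t_prop = 186·0.511182 + 4·0.000203333 = 95.1 ms.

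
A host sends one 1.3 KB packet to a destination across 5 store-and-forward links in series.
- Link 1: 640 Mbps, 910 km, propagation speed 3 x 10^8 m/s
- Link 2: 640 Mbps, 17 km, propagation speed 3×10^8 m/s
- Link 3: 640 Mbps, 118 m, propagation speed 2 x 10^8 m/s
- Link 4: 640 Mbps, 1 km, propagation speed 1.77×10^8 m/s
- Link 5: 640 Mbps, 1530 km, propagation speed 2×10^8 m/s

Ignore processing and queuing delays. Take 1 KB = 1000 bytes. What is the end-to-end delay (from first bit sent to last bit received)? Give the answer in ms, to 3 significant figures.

10.8 ms

L = 10400 bits.
Transmission delay per hop = L/R = 10400/640000000 = 0.01625 ms; 5 hops → 0.08125 ms.
Propagation delays (d/s per hop): 3.03333, 0.0566667, 0.00059, 0.00564972, 7.65 ms; sum = 10.7462 ms.
End-to-end = 10.8 ms.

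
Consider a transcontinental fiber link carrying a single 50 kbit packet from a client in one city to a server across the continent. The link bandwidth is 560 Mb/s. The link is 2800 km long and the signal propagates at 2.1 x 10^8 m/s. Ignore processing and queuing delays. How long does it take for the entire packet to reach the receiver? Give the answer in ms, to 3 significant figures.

L = 50000 bits.
Transmission delay = L/R = 50000 / 560000000 = 0.0892857 ms.
Propagation delay = d/s = 2800000 m / 210000000 m/s = 13.3333 ms.
Total = 13.4 ms.

13.4 ms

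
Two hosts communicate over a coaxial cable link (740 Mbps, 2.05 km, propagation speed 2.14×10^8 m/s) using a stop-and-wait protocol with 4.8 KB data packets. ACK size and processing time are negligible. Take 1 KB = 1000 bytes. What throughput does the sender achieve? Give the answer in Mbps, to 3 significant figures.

t_tx = L/R = 38400/740000000 = 5.18919e-05 s.
t_prop = 2050/214000000 = 9.57944e-06 s; RTT = 1.91589e-05 s.
Cycle = t_tx + RTT = 7.10508e-05 s.
Throughput = L / cycle = 38400 / 7.10508e-05 = 540 Mbps.

540 Mbps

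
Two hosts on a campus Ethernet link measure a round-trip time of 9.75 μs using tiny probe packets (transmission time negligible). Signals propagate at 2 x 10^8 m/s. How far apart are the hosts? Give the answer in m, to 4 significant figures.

One-way propagation = RTT/2 = 4.875 μs.
d = s × t = 200000000 × 4.875e-06 = 975.0 m.

975.0 m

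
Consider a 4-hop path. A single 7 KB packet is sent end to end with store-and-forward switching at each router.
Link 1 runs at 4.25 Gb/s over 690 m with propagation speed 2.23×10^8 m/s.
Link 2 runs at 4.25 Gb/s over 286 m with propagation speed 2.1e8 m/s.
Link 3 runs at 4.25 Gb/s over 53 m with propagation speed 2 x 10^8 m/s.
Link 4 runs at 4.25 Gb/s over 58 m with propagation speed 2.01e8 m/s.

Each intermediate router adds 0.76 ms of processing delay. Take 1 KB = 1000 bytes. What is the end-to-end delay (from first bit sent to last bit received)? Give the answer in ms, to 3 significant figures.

2.34 ms

L = 56000 bits.
Transmission delay per hop = L/R = 56000/4250000000 = 0.0131765 ms; 4 hops → 0.0527059 ms.
Propagation delays (d/s per hop): 0.00309417, 0.0013619, 0.000265, 0.000288557 ms; sum = 0.00500963 ms.
Processing at 3 router(s): 3 × 0.76 ms = 2.28 ms.
End-to-end = 2.34 ms.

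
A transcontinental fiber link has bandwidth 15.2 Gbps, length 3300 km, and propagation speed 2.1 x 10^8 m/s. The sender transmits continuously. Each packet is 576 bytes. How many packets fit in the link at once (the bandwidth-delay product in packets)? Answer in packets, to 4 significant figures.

Propagation delay = 3300000 / 210000000 = 0.0157143 s.
BDP = R × t_prop = 15200000000 × 0.0157143 = 238857000 bits.
In packets of 4608 bits: 51840 packets.

51840 packets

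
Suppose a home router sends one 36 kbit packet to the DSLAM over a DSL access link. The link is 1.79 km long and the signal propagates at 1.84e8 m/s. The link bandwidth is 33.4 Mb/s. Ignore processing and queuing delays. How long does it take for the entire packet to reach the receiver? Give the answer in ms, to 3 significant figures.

L = 36000 bits.
Transmission delay = L/R = 36000 / 33400000 = 1.07784 ms.
Propagation delay = d/s = 1790 m / 184000000 m/s = 0.00972826 ms.
Total = 1.09 ms.

1.09 ms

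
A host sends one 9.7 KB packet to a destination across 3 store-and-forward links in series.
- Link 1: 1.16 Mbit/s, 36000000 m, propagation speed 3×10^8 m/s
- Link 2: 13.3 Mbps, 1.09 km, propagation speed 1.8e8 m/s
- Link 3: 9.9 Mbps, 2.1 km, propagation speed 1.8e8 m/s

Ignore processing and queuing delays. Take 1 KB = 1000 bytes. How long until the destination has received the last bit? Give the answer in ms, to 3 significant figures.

L = 77600 bits.
Transmission delays (L/R per hop): 66.8966, 5.83459, 7.83838 ms; sum = 80.5695 ms.
Propagation delays (d/s per hop): 120, 0.00605556, 0.0116667 ms; sum = 120.018 ms.
End-to-end = 201 ms.

201 ms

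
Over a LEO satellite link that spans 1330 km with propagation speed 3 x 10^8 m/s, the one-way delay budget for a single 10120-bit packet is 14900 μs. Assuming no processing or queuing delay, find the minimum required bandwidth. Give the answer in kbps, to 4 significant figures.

Propagation delay = 1330000 / 300000000 = 4433.33 μs.
Transmission budget = 14900 − 4433.33 = 10466.7 μs.
R ≥ L / t_tx = 10120 bits / 0.0104667 s = 966.9 kbps.

966.9 kbps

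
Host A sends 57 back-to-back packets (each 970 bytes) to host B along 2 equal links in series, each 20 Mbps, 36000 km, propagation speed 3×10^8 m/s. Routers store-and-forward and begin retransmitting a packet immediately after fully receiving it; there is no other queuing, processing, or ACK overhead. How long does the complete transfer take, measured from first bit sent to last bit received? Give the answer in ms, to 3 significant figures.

Per-hop transmission t_tx = L/R = 7760/20000000 = 0.388 ms.
Per-hop propagation t_prop = 36000000/300000000 = 120 ms.
Pipeline fill: first packet needs 2·t_tx to clear all hops; remaining 56 packets each add one t_tx.
Total = (2+57-1)·t_tx + 2·t_prop = 58·0.388 + 2·120 = 263 ms.

263 ms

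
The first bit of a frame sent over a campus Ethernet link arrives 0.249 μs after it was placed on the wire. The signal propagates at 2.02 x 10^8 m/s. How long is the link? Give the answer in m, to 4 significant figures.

d = s × t_prop = 202000000 × 2.49e-07 = 50.30 m.

50.30 m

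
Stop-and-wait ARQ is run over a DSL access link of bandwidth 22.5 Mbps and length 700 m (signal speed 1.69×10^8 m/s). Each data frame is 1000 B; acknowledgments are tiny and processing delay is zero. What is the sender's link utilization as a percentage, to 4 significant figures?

t_tx = L/R = 8000/22500000 = 0.000355556 s.
t_prop = 700/169000000 = 4.14201e-06 s; RTT = 8.28402e-06 s.
Cycle = t_tx + RTT = 0.00036384 s.
Utilization = t_tx / cycle = 0.000355556/0.00036384 = 97.72 %.

97.72 %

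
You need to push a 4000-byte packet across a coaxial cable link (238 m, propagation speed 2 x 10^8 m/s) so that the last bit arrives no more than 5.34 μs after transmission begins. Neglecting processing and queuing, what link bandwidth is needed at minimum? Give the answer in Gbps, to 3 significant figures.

L = 32000 bits.
Propagation delay = 238 / 200000000 = 1.19 μs.
Transmission budget = 5.34 − 1.19 = 4.15 μs.
R ≥ L / t_tx = 32000 bits / 4.15e-06 s = 7.71 Gbps.

7.71 Gbps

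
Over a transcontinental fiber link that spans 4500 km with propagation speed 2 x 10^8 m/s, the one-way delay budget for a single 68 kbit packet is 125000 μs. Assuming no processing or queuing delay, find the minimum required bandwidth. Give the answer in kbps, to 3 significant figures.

Propagation delay = 4500000 / 200000000 = 22500 μs.
Transmission budget = 125000 − 22500 = 102500 μs.
R ≥ L / t_tx = 68000 bits / 0.1025 s = 663 kbps.

663 kbps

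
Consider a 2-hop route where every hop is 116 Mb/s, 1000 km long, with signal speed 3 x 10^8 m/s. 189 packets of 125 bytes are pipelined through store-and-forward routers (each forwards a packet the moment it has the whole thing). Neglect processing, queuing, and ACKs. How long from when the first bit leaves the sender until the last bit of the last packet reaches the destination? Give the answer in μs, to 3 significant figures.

8300 μs

Per-hop transmission t_tx = L/R = 1000/116000000 = 8.62069 μs.
Per-hop propagation t_prop = 1000000/300000000 = 3333.33 μs.
Pipeline fill: first packet needs 2·t_tx to clear all hops; remaining 188 packets each add one t_tx.
Total = (2+189-1)·t_tx + 2·t_prop = 190·8.62069 + 2·3333.33 = 8300 μs.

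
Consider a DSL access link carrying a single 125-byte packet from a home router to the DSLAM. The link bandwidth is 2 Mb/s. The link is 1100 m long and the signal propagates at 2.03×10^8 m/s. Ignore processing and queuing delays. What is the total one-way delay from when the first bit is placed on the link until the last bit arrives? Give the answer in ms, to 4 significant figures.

0.5054 ms

L = 125 × 8 = 1000 bits.
Transmission delay = L/R = 1000 / 2000000 = 0.5 ms.
Propagation delay = d/s = 1100 m / 2.03e+08 m/s = 0.00541872 ms.
Total = 0.5054 ms.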